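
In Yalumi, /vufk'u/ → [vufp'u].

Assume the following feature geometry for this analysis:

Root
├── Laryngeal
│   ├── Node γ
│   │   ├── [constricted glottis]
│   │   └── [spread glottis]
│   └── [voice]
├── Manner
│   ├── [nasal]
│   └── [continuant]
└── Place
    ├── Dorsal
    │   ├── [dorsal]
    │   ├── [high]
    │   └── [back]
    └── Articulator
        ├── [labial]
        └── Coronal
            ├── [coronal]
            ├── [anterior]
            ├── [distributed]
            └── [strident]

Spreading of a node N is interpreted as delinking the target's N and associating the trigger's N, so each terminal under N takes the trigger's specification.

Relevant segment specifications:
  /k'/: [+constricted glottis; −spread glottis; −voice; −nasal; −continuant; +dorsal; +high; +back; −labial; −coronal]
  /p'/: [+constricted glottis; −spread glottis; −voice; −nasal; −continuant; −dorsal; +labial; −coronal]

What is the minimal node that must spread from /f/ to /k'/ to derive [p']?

Place

Comparing /k'/ with its surface form [p'], the features that change are [labial], [dorsal], [high], [back].
These terminals are all dominated by Place, and no proper subconstituent of Place covers them all; Place is their lowest common ancestor.
Spreading Place from /f/ overwrites each of those terminals with /f/'s values, yielding exactly [p'].
[continuant], [constricted glottis] — on which /f/ differs from /k'/ — are unchanged, so Root cannot have spread; the constituent is no larger than Place.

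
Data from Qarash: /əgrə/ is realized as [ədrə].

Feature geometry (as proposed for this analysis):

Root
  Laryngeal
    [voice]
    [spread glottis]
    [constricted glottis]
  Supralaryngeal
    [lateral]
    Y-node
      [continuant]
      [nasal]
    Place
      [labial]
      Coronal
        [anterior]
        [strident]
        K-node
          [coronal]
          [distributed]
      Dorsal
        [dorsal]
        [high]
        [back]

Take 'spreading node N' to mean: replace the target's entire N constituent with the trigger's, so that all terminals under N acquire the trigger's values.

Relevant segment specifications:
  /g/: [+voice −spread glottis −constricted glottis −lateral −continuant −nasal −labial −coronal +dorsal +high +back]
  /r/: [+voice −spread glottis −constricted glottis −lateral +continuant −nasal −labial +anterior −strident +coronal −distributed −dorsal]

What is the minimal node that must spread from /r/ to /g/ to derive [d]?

/g/ and [d] differ in [coronal], [anterior], [distributed], [strident], [dorsal], [high], [back]; every other specified feature is identical.
The smallest constituent containing every changed terminal is Place — each of its daughters lacks at least one of the affected features.
Spreading Place from /r/ overwrites each of those terminals with /r/'s values, yielding exactly [d].
[continuant] — on which /r/ differs from /g/ — is unchanged, so neither Supralaryngeal nor anything higher can have spread; the constituent is no larger than Place.

Place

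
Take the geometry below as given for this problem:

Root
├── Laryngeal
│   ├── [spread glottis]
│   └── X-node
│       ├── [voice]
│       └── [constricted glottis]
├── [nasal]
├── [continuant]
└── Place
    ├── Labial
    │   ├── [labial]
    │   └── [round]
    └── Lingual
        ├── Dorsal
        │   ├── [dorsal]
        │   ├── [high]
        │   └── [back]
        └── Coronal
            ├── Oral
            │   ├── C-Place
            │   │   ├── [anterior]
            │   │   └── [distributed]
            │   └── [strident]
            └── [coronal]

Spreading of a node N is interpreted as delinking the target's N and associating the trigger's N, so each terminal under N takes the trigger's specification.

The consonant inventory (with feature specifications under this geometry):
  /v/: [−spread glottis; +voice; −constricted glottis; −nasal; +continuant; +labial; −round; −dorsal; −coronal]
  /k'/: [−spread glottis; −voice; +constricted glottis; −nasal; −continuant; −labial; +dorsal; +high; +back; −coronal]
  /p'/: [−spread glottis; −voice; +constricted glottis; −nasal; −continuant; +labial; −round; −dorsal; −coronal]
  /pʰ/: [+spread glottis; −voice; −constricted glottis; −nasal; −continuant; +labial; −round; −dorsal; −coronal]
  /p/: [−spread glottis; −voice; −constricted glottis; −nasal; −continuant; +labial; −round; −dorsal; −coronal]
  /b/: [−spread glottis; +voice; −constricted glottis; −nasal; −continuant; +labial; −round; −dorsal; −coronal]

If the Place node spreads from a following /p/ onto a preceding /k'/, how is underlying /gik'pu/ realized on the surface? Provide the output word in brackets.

Terminals under Place in this geometry: [labial], [round], [dorsal], [high], [back], [anterior], [distributed], [strident], [coronal].
After delinking /k'/'s Place and linking /p/'s, the affected terminals become [+labial], [−round], [−dorsal], [−coronal]; [spread glottis], [voice], [constricted glottis], … (outside Place) are retained from /k'/.
The resulting bundle matches /p'/ in the inventory; substituting it for /k'/ gives [gip'pu].

[gip'pu]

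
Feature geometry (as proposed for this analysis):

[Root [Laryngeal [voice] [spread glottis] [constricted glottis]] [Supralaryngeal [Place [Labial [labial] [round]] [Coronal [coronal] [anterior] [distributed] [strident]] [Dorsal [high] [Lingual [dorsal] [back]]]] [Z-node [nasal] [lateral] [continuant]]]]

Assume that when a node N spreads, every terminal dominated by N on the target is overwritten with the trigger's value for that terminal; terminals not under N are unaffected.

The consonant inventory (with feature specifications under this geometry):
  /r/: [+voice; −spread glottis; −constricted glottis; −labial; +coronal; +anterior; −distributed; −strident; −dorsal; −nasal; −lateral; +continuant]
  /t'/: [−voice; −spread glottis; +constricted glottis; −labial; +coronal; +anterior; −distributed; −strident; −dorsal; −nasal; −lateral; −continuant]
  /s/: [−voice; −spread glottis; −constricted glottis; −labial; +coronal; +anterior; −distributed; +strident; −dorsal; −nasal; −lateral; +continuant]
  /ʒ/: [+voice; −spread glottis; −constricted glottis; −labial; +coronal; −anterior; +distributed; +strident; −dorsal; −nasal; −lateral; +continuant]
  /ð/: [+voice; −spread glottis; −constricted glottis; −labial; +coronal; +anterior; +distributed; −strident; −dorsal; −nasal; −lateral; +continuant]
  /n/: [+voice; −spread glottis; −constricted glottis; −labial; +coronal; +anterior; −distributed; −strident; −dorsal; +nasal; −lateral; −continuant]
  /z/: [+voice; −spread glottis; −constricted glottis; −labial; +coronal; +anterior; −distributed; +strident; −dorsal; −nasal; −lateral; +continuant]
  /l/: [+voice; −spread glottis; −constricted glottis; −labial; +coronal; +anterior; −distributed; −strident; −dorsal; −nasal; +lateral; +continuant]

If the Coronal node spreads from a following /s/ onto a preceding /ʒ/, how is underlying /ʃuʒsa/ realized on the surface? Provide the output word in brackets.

[ʃuzsa]

Coronal immediately or transitively dominates [coronal], [anterior], [distributed], [strident].
Spreading Coronal from /s/ onto /ʒ/ replaces those values with /s/'s: [+coronal], [+anterior], [−distributed], [+strident]. Features outside Coronal ([voice], [spread glottis], [constricted glottis], …) stay as in /ʒ/.
Among the inventory, only /z/ has exactly this specification, giving the surface form [ʃuzsa].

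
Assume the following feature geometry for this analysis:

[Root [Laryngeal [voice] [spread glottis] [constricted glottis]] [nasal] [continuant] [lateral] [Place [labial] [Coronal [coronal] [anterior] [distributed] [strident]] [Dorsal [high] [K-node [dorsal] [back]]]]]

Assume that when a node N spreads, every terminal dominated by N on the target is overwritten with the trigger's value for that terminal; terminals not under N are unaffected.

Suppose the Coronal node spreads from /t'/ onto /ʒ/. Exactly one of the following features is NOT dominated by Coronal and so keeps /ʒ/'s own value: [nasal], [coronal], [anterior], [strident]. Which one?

Coronal dominates exactly [coronal], [anterior], [distributed], [strident].
Of the listed options, [strident], [anterior], [coronal] are among these and would be overwritten by spreading Coronal.
But [nasal] is a dependent of Root, outside Coronal; it is therefore untouched by the spreading.

[nasal]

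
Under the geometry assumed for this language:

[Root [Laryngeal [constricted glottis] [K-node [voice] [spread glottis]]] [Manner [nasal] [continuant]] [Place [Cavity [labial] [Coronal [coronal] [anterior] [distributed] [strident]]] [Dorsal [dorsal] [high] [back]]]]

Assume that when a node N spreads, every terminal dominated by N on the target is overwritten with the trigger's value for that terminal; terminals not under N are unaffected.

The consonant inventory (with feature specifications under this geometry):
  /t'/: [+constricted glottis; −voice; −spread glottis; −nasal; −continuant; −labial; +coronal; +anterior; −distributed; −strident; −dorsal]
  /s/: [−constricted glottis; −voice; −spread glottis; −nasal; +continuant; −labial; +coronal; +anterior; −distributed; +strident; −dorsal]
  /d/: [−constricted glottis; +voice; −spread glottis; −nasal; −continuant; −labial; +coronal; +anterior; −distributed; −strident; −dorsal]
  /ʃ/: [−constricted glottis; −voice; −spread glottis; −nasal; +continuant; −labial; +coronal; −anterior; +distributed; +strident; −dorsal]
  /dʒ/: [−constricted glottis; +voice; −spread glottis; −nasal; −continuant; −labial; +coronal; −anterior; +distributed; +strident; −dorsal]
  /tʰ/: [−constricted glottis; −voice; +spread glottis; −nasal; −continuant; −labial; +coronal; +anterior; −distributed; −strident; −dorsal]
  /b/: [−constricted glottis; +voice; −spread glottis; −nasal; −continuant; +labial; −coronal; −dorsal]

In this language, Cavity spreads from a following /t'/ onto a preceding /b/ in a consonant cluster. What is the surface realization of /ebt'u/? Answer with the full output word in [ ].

[edt'u]

The Cavity node dominates the terminals [labial], [coronal], [anterior], [distributed], [strident].
The target acquires /t'/'s values for everything under Cavity — [−labial], [+coronal], [+anterior], [−distributed], [−strident] — while keeping its own [constricted glottis], [voice], [spread glottis], ….
This feature bundle is that of [d], so /ebt'u/ surfaces as [edt'u].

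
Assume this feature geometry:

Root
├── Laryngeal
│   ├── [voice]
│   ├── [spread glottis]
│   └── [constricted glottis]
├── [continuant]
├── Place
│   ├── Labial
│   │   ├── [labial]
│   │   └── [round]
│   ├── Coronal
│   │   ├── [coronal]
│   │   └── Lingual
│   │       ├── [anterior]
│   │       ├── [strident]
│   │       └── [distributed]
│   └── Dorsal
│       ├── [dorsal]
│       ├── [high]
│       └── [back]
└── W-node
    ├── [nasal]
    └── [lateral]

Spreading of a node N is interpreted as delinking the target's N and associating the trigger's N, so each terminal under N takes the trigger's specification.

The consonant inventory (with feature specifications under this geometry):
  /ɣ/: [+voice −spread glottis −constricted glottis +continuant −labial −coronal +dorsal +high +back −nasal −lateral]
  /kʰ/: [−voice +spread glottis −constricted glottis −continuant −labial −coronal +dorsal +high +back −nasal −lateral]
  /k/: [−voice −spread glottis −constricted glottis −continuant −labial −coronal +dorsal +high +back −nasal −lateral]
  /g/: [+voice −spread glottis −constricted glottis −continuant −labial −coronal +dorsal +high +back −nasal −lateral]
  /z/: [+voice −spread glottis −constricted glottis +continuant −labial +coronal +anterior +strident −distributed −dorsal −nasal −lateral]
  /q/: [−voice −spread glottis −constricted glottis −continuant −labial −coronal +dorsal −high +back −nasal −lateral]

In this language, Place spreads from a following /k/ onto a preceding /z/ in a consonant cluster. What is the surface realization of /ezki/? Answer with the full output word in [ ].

Terminals under Place in this geometry: [labial], [round], [coronal], [anterior], [strident], [distributed], [dorsal], [high], [back].
Spreading Place from /k/ onto /z/ replaces those values with /k/'s: [−labial], [−coronal], [+dorsal], [+high], [+back]. Features outside Place ([voice], [spread glottis], [constricted glottis], …) stay as in /z/.
The resulting bundle matches /ɣ/ in the inventory; substituting it for /z/ gives [eɣki].

[eɣki]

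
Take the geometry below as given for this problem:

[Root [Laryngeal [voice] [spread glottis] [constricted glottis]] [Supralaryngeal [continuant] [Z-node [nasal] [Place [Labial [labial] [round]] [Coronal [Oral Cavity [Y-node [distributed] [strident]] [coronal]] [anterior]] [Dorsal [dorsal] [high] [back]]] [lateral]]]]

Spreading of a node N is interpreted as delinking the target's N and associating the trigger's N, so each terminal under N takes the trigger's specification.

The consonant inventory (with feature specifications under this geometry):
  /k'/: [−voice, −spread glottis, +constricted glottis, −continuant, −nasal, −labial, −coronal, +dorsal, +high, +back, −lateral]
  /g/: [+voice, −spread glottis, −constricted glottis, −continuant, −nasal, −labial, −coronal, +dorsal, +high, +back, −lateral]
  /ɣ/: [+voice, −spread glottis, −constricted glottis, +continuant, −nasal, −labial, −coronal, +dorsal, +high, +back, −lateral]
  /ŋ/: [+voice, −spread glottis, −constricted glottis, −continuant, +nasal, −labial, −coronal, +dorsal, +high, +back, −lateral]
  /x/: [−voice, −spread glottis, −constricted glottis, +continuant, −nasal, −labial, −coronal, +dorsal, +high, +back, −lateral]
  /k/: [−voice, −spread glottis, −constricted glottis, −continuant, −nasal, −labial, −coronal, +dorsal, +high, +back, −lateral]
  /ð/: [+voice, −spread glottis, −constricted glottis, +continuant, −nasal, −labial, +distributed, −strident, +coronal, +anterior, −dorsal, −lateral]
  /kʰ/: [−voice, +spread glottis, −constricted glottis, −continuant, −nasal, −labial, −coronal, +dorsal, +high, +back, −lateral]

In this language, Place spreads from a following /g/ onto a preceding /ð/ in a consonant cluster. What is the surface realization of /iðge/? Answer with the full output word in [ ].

[iɣge]

Terminals under Place in this geometry: [labial], [round], [distributed], [strident], [coronal], [anterior], [dorsal], [high], [back].
After delinking /ð/'s Place and linking /g/'s, the affected terminals become [−labial], [−coronal], [+dorsal], [+high], [+back]; [voice], [spread glottis], [constricted glottis], … (outside Place) are retained from /ð/.
The resulting bundle matches /ɣ/ in the inventory; substituting it for /ð/ gives [iɣge].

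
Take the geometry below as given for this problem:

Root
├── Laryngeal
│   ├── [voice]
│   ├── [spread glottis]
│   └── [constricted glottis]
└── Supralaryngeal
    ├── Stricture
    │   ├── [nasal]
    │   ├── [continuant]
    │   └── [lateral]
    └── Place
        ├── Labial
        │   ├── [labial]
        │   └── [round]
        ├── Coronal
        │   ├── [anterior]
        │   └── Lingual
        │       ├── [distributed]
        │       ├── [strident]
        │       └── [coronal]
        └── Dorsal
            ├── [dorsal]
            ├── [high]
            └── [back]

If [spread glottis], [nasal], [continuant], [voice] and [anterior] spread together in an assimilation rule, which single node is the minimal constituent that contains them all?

Root

[spread glottis]: Root / Laryngeal / [spread glottis].
[nasal]: Root / Supralaryngeal / Stricture / [nasal].
[continuant]: Root / Supralaryngeal / Stricture / [continuant].
[voice]: Root / Laryngeal / [voice].
[anterior]: Root / Supralaryngeal / Place / Coronal / [anterior].
The lowest node appearing on every path is Root; each proper daughter of Root fails to dominate at least one of the listed features.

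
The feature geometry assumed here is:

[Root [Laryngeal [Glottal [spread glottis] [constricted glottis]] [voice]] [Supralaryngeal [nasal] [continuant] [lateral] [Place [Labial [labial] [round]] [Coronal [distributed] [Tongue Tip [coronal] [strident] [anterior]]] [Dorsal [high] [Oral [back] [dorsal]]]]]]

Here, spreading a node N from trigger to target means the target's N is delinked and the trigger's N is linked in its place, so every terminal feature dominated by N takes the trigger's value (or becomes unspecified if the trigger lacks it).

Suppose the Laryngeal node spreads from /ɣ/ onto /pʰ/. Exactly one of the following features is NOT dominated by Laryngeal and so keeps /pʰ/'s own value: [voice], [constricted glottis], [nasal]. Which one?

[nasal]

Laryngeal dominates exactly [spread glottis], [constricted glottis], [voice].
Of the listed options, [voice], [constricted glottis] are among these and would be overwritten by spreading Laryngeal.
[nasal] attaches under Supralaryngeal, not under Laryngeal, so /pʰ/ retains its own value for [nasal].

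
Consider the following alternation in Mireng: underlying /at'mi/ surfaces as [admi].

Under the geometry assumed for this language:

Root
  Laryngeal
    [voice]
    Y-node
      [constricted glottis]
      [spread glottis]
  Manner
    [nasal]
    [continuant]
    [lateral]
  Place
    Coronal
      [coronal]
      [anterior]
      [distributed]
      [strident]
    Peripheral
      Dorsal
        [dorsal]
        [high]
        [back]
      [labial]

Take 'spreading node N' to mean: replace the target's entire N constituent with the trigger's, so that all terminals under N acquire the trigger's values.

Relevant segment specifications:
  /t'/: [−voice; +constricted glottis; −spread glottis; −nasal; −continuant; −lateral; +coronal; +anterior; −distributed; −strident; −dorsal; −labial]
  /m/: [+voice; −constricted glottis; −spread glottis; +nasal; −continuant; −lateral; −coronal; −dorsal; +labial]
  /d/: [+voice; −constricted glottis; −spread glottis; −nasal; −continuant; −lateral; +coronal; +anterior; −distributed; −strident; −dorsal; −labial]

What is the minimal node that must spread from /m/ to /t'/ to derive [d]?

Comparing /t'/ with its surface form [d], the features that change are [voice], [constricted glottis].
In this geometry the lowest node dominating all of them is Laryngeal: every daughter of Laryngeal dominates only a proper subset, so no lower node suffices.
Spreading Laryngeal from /m/ overwrites each of those terminals with /m/'s values, yielding exactly [d].
Since [labial], [nasal] are preserved even though /m/ disagrees there, no node above Laryngeal spread.

Laryngeal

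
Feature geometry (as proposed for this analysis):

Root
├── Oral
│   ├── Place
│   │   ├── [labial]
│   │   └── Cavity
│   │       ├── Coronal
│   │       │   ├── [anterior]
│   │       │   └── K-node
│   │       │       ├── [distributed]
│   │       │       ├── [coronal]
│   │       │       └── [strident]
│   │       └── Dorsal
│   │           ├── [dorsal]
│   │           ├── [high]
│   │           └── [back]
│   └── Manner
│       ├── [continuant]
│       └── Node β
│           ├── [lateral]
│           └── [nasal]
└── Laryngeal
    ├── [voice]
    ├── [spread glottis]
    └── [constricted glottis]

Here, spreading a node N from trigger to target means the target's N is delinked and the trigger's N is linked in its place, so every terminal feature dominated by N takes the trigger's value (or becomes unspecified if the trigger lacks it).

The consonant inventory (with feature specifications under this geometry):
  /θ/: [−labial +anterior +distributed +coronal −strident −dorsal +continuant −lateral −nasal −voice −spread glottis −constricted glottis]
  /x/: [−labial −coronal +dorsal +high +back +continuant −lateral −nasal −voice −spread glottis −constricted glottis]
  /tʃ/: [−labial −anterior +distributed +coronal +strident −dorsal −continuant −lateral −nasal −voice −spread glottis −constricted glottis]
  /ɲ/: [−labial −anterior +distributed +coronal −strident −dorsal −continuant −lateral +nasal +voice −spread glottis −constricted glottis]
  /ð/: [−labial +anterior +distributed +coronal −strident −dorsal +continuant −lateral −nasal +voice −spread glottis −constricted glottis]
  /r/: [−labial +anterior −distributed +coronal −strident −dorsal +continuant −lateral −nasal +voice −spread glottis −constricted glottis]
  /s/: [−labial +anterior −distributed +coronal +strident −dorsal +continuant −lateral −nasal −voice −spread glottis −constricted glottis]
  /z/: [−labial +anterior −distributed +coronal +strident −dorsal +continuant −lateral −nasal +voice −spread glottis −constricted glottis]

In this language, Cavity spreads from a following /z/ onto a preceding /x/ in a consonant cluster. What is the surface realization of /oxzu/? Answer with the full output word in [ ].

Cavity immediately or transitively dominates [anterior], [distributed], [coronal], [strident], [dorsal], [high], [back].
The target acquires /z/'s values for everything under Cavity — [+anterior], [−distributed], [+coronal], [+strident], [−dorsal] — while keeping its own [labial], [continuant], [lateral], ….
The resulting bundle matches /s/ in the inventory; substituting it for /x/ gives [oszu].

[oszu]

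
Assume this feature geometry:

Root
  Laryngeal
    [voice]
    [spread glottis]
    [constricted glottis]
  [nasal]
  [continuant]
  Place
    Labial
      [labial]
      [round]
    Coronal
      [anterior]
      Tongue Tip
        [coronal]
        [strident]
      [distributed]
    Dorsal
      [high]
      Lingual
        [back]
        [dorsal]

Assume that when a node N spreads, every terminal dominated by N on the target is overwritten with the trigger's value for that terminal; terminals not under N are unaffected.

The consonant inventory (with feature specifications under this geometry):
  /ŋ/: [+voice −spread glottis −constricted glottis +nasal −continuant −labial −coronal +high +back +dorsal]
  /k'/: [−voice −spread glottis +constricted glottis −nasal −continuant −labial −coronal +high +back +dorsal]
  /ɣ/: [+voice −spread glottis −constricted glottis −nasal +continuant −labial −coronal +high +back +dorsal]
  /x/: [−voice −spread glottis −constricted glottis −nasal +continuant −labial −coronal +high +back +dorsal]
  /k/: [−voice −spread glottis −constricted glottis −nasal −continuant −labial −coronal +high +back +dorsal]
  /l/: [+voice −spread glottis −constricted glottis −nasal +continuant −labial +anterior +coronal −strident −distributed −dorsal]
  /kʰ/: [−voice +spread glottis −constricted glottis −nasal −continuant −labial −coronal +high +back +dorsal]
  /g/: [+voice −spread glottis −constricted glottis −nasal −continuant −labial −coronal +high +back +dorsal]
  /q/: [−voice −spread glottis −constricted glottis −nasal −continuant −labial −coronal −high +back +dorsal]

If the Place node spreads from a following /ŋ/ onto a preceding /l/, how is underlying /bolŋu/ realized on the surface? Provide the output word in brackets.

[boɣŋu]

Terminals under Place in this geometry: [labial], [round], [anterior], [coronal], [strident], [distributed], [high], [back], [dorsal].
After delinking /l/'s Place and linking /ŋ/'s, the affected terminals become [−labial], [−coronal], [+high], [+back], [+dorsal]; [voice], [spread glottis], [constricted glottis], … (outside Place) are retained from /l/.
This feature bundle is that of [ɣ], so /bolŋu/ surfaces as [boɣŋu].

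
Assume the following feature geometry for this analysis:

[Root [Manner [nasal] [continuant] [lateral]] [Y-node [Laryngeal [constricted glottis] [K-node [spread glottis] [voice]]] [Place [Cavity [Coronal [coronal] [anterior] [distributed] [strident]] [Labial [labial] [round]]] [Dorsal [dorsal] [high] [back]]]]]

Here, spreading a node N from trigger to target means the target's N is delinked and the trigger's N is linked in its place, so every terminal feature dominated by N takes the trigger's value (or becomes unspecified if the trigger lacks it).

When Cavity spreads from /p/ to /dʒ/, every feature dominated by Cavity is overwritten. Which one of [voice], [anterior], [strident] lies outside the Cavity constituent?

Cavity dominates exactly [coronal], [anterior], [distributed], [strident], [labial], [round].
Spreading Cavity replaces [anterior], [strident] with the trigger's values, since each sits inside the Cavity constituent.
[voice] is not within the Cavity subtree (it hangs from K-node), so /dʒ/'s [voice] value survives.

[voice]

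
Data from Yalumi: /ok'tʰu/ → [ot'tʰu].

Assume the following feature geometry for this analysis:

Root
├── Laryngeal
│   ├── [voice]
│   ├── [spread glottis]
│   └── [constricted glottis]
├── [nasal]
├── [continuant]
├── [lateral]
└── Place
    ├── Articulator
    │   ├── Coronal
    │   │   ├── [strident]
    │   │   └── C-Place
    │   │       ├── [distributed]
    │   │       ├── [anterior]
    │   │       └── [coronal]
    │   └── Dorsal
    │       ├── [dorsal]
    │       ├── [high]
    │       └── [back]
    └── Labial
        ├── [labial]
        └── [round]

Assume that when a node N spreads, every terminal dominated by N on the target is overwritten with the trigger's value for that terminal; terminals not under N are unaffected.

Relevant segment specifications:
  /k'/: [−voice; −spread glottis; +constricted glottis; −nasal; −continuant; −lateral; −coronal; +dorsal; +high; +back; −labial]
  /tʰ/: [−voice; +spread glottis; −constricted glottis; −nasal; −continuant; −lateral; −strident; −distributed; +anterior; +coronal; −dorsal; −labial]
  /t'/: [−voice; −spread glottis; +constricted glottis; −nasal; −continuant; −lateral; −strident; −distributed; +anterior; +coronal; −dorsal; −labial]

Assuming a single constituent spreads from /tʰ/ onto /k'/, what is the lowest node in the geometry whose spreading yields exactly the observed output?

Articulator

The alternation /k'/ → [t'] changes [coronal], [anterior], [distributed], [strident], [dorsal], [high], [back] and nothing else.
Tracing each changed feature up the tree, the paths first meet at Articulator; any lower node misses at least one of them.
If Articulator spreads, every terminal under it takes /tʰ/'s value, producing [t'] as observed.
[spread glottis], [constricted glottis] stay as in /k'/ although /tʰ/ differs there, so no node dominating them spread; among the remaining candidates Articulator is the lowest that derives the output.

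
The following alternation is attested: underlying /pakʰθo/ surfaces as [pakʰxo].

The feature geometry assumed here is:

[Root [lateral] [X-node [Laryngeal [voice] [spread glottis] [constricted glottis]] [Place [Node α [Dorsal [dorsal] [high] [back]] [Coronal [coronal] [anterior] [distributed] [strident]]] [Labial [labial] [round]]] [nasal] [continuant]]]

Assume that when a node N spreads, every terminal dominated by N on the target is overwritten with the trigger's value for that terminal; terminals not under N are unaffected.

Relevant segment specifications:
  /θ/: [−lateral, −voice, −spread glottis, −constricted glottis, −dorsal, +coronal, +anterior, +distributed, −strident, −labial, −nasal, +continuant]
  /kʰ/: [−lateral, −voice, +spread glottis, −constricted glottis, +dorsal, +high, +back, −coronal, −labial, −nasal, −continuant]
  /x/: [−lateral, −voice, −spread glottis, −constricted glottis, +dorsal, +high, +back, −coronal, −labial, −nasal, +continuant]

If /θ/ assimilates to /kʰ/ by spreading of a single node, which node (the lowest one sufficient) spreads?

/θ/ and [x] differ in [coronal], [anterior], [distributed], [strident], [dorsal], [high], [back]; every other specified feature is identical.
In this geometry the lowest node dominating all of them is Node α: every daughter of Node α dominates only a proper subset, so no lower node suffices.
If Node α spreads, every terminal under it takes /kʰ/'s value, producing [x] as observed.
[spread glottis], [continuant] stay as in /θ/ although /kʰ/ differs there, so no node dominating them spread; among the remaining candidates Node α is the lowest that derives the output.

Node α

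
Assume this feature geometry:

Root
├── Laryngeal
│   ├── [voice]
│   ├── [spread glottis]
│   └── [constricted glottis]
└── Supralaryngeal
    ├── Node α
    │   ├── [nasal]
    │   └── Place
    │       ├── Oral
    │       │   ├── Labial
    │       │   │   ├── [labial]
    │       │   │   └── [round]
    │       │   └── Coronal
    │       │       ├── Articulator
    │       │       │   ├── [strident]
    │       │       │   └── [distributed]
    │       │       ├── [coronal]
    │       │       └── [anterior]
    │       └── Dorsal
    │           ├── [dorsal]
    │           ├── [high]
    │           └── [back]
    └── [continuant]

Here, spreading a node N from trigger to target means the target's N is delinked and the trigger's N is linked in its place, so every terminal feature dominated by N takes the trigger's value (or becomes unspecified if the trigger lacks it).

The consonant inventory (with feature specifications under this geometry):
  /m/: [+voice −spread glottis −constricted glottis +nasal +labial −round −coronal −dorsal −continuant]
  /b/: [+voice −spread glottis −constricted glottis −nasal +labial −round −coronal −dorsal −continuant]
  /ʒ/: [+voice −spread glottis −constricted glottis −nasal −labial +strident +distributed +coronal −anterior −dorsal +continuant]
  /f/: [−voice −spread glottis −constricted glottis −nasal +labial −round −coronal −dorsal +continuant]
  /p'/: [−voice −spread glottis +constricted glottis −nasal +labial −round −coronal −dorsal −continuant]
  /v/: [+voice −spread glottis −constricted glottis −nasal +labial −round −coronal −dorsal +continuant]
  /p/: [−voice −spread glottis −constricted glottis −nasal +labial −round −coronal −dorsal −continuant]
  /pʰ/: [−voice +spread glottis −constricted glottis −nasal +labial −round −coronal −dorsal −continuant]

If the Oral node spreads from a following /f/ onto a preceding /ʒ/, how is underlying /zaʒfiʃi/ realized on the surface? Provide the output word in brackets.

Oral immediately or transitively dominates [labial], [round], [strident], [distributed], [coronal], [anterior].
After delinking /ʒ/'s Oral and linking /f/'s, the affected terminals become [+labial], [−round], [−coronal]; [voice], [spread glottis], [constricted glottis], … (outside Oral) are retained from /ʒ/.
Among the inventory, only /v/ has exactly this specification, giving the surface form [zavfiʃi].

[zavfiʃi]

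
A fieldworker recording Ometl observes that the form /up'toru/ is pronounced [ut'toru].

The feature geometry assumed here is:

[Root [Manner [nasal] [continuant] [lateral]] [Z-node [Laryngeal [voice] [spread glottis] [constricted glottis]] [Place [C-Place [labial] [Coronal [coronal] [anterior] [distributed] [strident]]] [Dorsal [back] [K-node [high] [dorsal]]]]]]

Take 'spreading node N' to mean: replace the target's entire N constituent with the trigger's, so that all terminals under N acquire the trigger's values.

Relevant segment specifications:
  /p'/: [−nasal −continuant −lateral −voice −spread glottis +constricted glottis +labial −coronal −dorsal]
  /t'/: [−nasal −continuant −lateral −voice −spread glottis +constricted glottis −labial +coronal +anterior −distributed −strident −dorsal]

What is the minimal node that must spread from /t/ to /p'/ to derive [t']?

C-Place

Comparing /p'/ with its surface form [t'], the features that change are [labial], [coronal], [anterior], [distributed], [strident].
These terminals are all dominated by C-Place, and no proper subconstituent of C-Place covers them all; C-Place is their lowest common ancestor.
If C-Place spreads, every terminal under it takes /t/'s value, producing [t'] as observed.
[constricted glottis] stays as in /p'/ although /t/ differs there, so no node dominating it spread; among the remaining candidates C-Place is the lowest that derives the output.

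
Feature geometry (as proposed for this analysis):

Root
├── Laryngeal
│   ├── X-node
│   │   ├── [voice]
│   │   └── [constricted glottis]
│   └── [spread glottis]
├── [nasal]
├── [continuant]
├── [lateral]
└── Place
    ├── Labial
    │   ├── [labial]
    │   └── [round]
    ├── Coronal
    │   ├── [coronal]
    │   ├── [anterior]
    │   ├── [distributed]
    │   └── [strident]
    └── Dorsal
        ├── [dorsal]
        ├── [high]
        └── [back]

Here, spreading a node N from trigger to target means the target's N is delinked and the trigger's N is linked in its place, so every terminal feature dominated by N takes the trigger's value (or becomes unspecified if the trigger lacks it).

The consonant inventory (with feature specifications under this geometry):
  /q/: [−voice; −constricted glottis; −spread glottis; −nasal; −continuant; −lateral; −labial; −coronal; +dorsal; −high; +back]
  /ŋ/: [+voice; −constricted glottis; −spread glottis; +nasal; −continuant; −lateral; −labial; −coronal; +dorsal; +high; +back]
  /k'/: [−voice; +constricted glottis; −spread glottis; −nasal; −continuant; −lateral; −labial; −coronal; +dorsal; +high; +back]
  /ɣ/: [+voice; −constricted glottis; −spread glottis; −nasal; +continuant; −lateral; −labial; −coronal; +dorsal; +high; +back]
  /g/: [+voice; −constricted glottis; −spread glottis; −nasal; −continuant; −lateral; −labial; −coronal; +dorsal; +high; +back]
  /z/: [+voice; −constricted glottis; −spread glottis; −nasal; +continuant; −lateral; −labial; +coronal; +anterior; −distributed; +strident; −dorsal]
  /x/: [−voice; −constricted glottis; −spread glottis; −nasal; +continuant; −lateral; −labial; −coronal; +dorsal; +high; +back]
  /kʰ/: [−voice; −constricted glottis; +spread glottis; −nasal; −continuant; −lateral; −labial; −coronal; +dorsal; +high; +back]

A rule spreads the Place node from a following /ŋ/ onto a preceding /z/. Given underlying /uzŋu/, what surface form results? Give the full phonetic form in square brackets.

[uɣŋu]

The Place node dominates the terminals [labial], [round], [coronal], [anterior], [distributed], [strident], [dorsal], [high], [back].
After delinking /z/'s Place and linking /ŋ/'s, the affected terminals become [−labial], [−coronal], [+dorsal], [+high], [+back]; [voice], [constricted glottis], [spread glottis], … (outside Place) are retained from /z/.
This feature bundle is that of [ɣ], so /uzŋu/ surfaces as [uɣŋu].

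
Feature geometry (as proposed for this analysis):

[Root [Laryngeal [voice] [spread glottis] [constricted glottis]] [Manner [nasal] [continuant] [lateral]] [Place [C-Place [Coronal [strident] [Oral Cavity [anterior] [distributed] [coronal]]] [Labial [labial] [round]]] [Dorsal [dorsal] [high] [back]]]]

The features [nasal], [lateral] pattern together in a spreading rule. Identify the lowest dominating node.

Manner

[nasal]: Root / Manner / [nasal].
[lateral]: Root / Manner / [lateral].
These paths first converge at Manner; no daughter of Manner dominates all 2 features, so Manner is the minimal constituent.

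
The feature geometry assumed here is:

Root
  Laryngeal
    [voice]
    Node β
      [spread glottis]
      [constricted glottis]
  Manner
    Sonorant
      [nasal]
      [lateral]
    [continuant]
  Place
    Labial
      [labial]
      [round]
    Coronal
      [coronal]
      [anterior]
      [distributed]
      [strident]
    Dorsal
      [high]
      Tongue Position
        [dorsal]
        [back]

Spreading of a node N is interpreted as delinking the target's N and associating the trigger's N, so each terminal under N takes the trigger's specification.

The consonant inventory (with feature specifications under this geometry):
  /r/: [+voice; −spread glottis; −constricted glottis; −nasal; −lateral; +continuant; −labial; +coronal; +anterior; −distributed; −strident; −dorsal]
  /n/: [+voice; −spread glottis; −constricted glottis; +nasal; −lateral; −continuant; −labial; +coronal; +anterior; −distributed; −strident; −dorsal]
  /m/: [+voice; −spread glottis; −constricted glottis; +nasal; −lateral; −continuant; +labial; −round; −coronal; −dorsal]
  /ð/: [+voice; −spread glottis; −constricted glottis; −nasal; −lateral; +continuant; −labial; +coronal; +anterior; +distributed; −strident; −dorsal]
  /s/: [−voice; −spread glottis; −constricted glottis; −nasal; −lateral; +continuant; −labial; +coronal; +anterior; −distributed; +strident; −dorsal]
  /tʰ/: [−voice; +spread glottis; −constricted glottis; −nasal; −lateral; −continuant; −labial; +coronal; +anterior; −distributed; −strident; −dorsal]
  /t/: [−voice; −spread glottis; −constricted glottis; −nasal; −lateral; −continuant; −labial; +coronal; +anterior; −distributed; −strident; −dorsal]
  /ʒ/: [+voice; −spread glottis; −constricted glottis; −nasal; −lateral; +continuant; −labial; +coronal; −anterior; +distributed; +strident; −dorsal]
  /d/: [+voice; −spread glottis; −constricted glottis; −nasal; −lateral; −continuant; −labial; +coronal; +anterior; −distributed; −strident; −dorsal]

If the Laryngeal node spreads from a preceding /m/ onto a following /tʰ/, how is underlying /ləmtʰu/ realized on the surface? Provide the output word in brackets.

[ləmdu]

Terminals under Laryngeal in this geometry: [voice], [spread glottis], [constricted glottis].
After delinking /tʰ/'s Laryngeal and linking /m/'s, the affected terminals become [+voice], [−spread glottis], [−constricted glottis]; [nasal], [lateral], [continuant], … (outside Laryngeal) are retained from /tʰ/.
The resulting bundle matches /d/ in the inventory; substituting it for /tʰ/ gives [ləmdu].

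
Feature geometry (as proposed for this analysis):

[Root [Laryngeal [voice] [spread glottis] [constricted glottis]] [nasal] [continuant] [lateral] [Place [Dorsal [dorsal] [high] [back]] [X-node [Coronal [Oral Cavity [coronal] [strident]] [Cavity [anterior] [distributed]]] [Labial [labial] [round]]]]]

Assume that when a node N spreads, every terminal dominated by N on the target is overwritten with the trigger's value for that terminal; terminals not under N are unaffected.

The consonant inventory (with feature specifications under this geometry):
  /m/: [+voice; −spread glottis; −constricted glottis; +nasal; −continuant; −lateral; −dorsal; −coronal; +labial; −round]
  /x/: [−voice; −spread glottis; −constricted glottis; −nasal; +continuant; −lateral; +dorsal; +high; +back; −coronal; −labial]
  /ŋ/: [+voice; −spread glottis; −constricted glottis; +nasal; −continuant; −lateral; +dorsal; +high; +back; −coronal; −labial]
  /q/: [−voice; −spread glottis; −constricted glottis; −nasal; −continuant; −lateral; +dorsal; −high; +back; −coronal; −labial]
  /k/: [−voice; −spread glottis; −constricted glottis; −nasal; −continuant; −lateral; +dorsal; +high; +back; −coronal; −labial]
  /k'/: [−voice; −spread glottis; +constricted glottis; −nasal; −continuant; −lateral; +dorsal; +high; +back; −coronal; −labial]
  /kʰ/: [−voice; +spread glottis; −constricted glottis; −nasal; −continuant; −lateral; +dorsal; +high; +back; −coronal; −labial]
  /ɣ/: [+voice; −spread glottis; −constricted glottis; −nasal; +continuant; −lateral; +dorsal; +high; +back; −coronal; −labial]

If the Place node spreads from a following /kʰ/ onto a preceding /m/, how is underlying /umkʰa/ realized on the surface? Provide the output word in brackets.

Place immediately or transitively dominates [dorsal], [high], [back], [coronal], [strident], [anterior], [distributed], [labial], [round].
After delinking /m/'s Place and linking /kʰ/'s, the affected terminals become [+dorsal], [+high], [+back], [−coronal], [−labial]; [voice], [spread glottis], [constricted glottis], … (outside Place) are retained from /m/.
This feature bundle is that of [ŋ], so /umkʰa/ surfaces as [uŋkʰa].

[uŋkʰa]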